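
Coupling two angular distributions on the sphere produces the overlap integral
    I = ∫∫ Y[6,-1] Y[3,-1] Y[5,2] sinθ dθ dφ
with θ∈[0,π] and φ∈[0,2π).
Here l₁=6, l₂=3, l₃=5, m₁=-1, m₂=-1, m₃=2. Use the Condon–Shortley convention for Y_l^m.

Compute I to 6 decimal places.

0.080575

m-sum 0 ✓  L=14 even ✓  3≤5≤9 ✓
Π(2lᵢ+1) = 13×7×11 = 1001
triangle coeff Δ(6,3,5) = 1/675675
Σ_t [1,3]: t=1:−1/8640 t=2:+1/2304 t=3:−1/8640 = 7/34560
(3j)²=7/429 [(6 3 5; 0 0 0)], sign=-1
Σ_t [0,2]: t=0:+1/241920 t=1:−1/8640 t=2:+1/5760 = 1/16128
(3j)²=5/1001 [(6 3 5; -1 -1 2)], sign=-1
⇒ 4πI² = 35/429
I = (+1)√(35/429/(4π)) = 0.08057502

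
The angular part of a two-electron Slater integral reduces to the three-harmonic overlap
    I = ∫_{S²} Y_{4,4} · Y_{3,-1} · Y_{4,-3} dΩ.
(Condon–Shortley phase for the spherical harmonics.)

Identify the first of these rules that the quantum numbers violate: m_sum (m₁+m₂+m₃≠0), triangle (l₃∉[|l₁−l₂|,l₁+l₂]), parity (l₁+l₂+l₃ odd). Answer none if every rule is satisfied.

azimuthal sum: 4 − 1 − 3 = 0  ✓
1 ≤ 4 ≤ 7 (triangle on l)  ✓
L = 4 + 3 + 4 = 11 (odd)  ✗

parity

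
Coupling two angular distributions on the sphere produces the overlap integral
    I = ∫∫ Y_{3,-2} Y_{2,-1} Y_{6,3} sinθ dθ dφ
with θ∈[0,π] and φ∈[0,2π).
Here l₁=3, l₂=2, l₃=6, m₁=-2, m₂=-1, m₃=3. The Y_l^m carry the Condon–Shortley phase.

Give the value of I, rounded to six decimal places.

l₃=6 ∉ [1,5] — triangle fails ⇒ I = 0

0.000000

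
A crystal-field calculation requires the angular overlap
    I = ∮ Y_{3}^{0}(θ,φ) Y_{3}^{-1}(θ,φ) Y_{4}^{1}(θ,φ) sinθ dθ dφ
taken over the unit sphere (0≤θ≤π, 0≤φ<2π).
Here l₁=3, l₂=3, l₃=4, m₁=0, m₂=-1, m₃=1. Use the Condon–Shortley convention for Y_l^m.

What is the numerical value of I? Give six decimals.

-0.099323

Rules hold: Σm=0, L=10 even, 0≤4≤6.
N = 7·7·9 = 441
Δ = 2!·4!·4!/11! = 1/34650
Racah Σ t=0..2: t=0:+1/72 t=1:−1/16 t=2:+1/72 = -5/144
⇒ 3j(3 3 4; 0 0 0)² = 2/77, sgn -1
Racah Σ t=0..2: t=0:+1/48 t=1:−1/24 t=2:+1/288 = -5/288
⇒ 3j(3 3 4; 0 -1 1)² = 5/462, sgn +1
4πI² = N·(3j₀)²·(3jₘ)² = 15/121
I = -1·√(0.123967/4π) = -0.09932258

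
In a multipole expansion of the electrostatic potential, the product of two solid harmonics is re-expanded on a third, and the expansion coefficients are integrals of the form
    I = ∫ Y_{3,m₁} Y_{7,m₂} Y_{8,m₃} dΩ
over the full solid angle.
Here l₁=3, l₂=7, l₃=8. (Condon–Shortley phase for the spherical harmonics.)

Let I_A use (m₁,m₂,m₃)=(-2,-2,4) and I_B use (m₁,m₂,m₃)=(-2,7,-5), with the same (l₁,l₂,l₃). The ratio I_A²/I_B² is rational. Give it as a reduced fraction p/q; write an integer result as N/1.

275/2366

Shared (l₁,l₂,l₃)=(3,7,8): N and (l;000)² cancel in I_A²/I_B².
A: Δ = 2!·4!·12!/19! = 1/5290740; Racah Σ t=1..2: t=1:−1/23224320 t=2:+1/26127360 = -1/209018880; ⇒ 3j(3 7 8; -2 -2 4)² = 275/1058148, sgn -1
B: Δ = 2!·4!·12!/19! = 1/5290740; Racah Σ t=2..2: t=2:+1/5748019200 = 1/5748019200; ⇒ 3j(3 7 8; -2 7 -5)² = 13/5814, sgn -1
I_A²/I_B² = (275/1058148)/(13/5814) = 275/2366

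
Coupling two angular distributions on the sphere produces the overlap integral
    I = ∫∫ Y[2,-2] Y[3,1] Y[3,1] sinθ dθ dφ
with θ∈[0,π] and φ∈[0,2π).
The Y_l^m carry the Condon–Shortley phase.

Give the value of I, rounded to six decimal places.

m-sum 0 ✓  L=8 even ✓  1≤3≤5 ✓
Π(2lᵢ+1) = 5×7×7 = 245
triangle coeff Δ(2,3,3) = 1/3780
Σ_t [0,2]: t=0:+1/24 t=1:−1/4 t=2:+1/24 = -1/6
(3j)²=4/105 [(2 3 3; 0 0 0)], sign=+1
Σ_t [2,2]: t=2:+1/16 = 1/16
(3j)²=2/35 [(2 3 3; -2 1 1)], sign=+1
⇒ 4πI² = 8/15
I = (+1)√(8/15/(4π)) = 0.20601291

0.206013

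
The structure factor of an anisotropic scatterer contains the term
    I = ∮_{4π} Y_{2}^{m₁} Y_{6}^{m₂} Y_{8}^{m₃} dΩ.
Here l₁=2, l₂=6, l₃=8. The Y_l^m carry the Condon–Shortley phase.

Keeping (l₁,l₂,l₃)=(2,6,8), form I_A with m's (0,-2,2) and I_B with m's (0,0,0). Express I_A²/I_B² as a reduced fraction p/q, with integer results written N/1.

Same 2,6,8: normalisation and zero-m 3j drop out of the ratio.
A: Δ: 0! 4! 12! / 17! → 1/30940; sum: t=0:+1/3870720 = 1/3870720; 3j²(2 6 8; 0 -2 2) = Δ·Π!·Σ² = 135/6188  (sign +1)
B: Δ: 0! 4! 12! / 17! → 1/30940; sum: t=0:+1/2073600 = 1/2073600; 3j²(2 6 8; 0 0 0) = Δ·Π!·Σ² = 28/1105  (sign +1)
I_A²/I_B² = (135/6188)/(28/1105) = 675/784

675/784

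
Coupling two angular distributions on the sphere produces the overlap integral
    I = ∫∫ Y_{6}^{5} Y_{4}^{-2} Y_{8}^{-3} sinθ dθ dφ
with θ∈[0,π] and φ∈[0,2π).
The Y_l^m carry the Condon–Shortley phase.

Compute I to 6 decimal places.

0.119359

Checks pass: Σm=0; 18 even; l₃=8∈[2,10].
(2·6+1)(2·4+1)(2·8+1) = 1989
Δ: 2! 10! 6! / 19! → 1/23279256
sum: t=0:+1/1658880 t=1:−1/518400 t=2:+1/1658880 = -1/1382400
3j²(6 4 8; 0 0 0) = Δ·Π!·Σ² = 504/46189  (sign -1)
sum: t=0:+1/34836480 t=1:−1/435456000 = 23/870912000
3j²(6 4 8; 5 -2 -3) = Δ·Π!·Σ² = 5819/705432  (sign -1)
combine: 4πI² = 1989·504/46189·5819/705432 = 14283/79781
take √, sign +1: I = 0.11935897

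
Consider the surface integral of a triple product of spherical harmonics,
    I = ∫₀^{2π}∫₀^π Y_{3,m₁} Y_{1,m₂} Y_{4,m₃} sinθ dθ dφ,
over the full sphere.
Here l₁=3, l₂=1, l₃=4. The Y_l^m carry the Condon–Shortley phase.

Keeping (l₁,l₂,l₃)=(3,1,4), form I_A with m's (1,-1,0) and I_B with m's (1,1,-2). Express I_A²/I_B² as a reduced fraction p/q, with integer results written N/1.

Shared (l₁,l₂,l₃)=(3,1,4): N and (l;000)² cancel in I_A²/I_B².
A: Δ = 0!·6!·2!/9! = 1/252; Racah Σ t=0..0: t=0:+1/96 = 1/96; ⇒ 3j(3 1 4; 1 -1 0)² = 1/42, sgn +1
B: Δ = 0!·6!·2!/9! = 1/252; Racah Σ t=0..0: t=0:+1/96 = 1/96; ⇒ 3j(3 1 4; 1 1 -2)² = 5/84, sgn +1
I_A²/I_B² = (1/42)/(5/84) = 2/5

2/5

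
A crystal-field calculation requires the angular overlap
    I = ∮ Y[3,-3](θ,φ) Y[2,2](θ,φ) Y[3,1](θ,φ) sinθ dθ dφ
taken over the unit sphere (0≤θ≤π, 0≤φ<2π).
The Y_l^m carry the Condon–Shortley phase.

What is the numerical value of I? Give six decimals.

Rules hold: Σm=0, L=8 even, 1≤3≤5.
N = 7·5·7 = 245
Δ = 2!·4!·2!/9! = 1/3780
Racah Σ t=0..2: t=0:+1/24 t=1:−1/4 t=2:+1/24 = -1/6
⇒ 3j(3 2 3; 0 0 0)² = 4/105, sgn +1
Racah Σ t=2..2: t=2:+1/96 = 1/96
⇒ 3j(3 2 3; -3 2 1)² = 1/42, sgn +1
4πI² = N·(3j₀)²·(3jₘ)² = 2/9
I = +1·√(0.222222/4π) = 0.13298076

0.132981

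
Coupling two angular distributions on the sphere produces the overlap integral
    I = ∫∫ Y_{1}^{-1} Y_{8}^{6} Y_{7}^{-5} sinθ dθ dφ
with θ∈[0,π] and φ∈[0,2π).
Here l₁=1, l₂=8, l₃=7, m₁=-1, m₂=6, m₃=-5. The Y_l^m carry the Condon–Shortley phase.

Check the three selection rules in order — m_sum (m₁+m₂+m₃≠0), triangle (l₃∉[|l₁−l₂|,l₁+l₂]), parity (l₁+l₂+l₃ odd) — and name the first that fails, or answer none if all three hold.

m₁+m₂+m₃ = -1 + 6 − 5 = 0  ✓
triangle: |1−8|=7 ≤ l₃=7 ≤ 1+8=9  ✓
parity: l₁+l₂+l₃ = 16 is even  ✓

none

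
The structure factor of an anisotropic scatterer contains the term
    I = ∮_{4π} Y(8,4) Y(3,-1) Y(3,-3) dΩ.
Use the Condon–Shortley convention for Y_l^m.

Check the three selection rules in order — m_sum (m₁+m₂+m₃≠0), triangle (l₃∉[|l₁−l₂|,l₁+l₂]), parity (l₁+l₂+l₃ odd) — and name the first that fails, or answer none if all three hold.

triangle

azimuthal sum: 4 − 1 − 3 = 0  ✓
5 ≤ 3 ≤ 11 (triangle on l)  ✗
L = 8 + 3 + 3 = 14 (even)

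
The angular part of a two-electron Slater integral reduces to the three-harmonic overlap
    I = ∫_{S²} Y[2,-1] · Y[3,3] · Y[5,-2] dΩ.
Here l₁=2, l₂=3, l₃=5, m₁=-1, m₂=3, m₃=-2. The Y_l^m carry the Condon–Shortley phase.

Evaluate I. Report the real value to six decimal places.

0.063396

m-sum 0 ✓  L=10 even ✓  1≤5≤5 ✓
Π(2lᵢ+1) = 5×7×11 = 385
triangle coeff Δ(2,3,5) = 1/2310
Σ_t [0,0]: t=0:+1/144 = 1/144
(3j)²=10/231 [(2 3 5; 0 0 0)], sign=-1
Σ_t [0,0]: t=0:+1/4320 = 1/4320
(3j)²=1/330 [(2 3 5; -1 3 -2)], sign=-1
⇒ 4πI² = 5/99
I = (+1)√(5/99/(4π)) = 0.06339609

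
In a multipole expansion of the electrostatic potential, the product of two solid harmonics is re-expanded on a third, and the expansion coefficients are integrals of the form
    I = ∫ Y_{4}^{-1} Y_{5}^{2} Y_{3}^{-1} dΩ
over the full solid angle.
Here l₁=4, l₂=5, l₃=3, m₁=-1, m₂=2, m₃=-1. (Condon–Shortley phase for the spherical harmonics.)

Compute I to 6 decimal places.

Rules hold: Σm=0, L=12 even, 1≤3≤9.
N = 9·11·7 = 693
Δ = 6!·2!·4!/13! = 1/180180
Racah Σ t=2..4: t=2:+1/576 t=3:−1/144 t=4:+1/576 = -1/288
⇒ 3j(4 5 3; 0 0 0)² = 20/1001, sgn +1
Racah Σ t=3..5: t=3:−1/1728 t=4:+1/288 t=5:−1/960 = 1/540
⇒ 3j(4 5 3; -1 2 -1)² = 128/6435, sgn +1
4πI² = N·(3j₀)²·(3jₘ)² = 512/1859
I = +1·√(0.275417/4π) = 0.14804384

0.148044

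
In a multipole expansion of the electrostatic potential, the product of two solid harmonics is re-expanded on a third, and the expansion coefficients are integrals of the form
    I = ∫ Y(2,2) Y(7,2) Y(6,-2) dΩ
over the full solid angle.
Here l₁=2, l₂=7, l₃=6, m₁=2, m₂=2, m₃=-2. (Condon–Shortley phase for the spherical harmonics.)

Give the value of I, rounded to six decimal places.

Σmᵢ = 2 ≠ 0, so the φ-integral vanishes; I = 0

0.000000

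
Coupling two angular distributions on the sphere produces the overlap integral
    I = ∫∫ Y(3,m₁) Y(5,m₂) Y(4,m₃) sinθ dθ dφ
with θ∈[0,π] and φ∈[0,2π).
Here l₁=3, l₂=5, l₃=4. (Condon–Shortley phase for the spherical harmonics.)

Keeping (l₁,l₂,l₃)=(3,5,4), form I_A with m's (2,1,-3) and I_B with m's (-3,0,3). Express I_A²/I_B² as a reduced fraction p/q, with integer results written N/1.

Same 3,5,4: normalisation and zero-m 3j drop out of the ratio.
A: Δ: 4! 2! 6! / 13! → 1/180180; sum: t=0:+1/17280 t=1:−1/1440 = -11/17280; 3j²(3 5 4; 2 1 -3) = Δ·Π!·Σ² = 11/468  (sign +1)
B: Δ: 4! 2! 6! / 13! → 1/180180; sum: t=4:+1/5760 = 1/5760; 3j²(3 5 4; -3 0 3) = Δ·Π!·Σ² = 5/572  (sign -1)
I_A²/I_B² = (11/468)/(5/572) = 121/45

121/45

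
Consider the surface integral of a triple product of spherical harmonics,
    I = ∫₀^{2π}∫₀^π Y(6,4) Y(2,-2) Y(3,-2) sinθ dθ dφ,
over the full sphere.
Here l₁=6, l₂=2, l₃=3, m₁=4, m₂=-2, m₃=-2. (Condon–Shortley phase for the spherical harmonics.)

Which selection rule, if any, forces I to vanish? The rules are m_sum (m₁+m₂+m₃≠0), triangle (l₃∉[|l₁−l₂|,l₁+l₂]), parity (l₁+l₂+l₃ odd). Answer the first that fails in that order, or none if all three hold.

m₁+m₂+m₃ = 4 − 2 − 2 = 0  ✓
triangle: |6−2|=4 ≤ l₃=3 ≤ 6+2=8  ✗
parity: l₁+l₂+l₃ = 11 is odd

triangle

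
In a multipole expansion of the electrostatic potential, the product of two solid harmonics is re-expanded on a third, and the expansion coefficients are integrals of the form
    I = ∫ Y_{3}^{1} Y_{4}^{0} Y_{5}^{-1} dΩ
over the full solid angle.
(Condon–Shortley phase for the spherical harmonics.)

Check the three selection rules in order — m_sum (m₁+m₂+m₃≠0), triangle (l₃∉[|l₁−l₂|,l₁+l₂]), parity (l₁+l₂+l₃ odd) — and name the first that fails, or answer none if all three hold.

none

Σmᵢ = 0  ✓
l₃∈[|l₁−l₂|,l₁+l₂]=[1,7], have l₃=5  ✓
Σlᵢ = 12 ⇒ even  ✓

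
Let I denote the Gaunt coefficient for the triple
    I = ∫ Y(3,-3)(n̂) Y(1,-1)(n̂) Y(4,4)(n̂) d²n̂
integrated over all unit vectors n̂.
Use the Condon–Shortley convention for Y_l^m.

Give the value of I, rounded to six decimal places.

m-sum 0 ✓  L=8 even ✓  2≤4≤4 ✓
Π(2lᵢ+1) = 7×3×9 = 189
triangle coeff Δ(3,1,4) = 1/252
Σ_t [0,0]: t=0:+1/36 = 1/36
(3j)²=4/63 [(3 1 4; 0 0 0)], sign=+1
Σ_t [0,0]: t=0:+1/1440 = 1/1440
(3j)²=1/9 [(3 1 4; -3 -1 4)], sign=+1
⇒ 4πI² = 4/3
I = (+1)√(4/3/(4π)) = 0.32573501

0.325735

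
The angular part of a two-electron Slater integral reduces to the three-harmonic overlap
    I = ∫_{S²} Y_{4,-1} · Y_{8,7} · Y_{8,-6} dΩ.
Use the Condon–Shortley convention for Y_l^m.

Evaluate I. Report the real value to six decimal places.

Rules hold: Σm=0, L=20 even, 4≤8≤12.
N = 9·17·17 = 2601
Δ = 4!·4!·12!/21! = 1/185175900
Racah Σ t=0..4: t=0:+1/557383680 t=1:−1/21772800 t=2:+1/8294400 t=3:−1/21772800 t=4:+1/557383680 = 1/30965760
⇒ 3j(4 8 8; 0 0 0)² = 36/4199, sgn +1
Racah Σ t=3..4: t=3:−1/11496038400 t=4:+1/5748019200 = 1/11496038400
⇒ 3j(4 8 8; -1 7 -6)² = 13/1938, sgn +1
4πI² = N·(3j₀)²·(3jₘ)² = 54/361
I = +1·√(0.149584/4π) = 0.10910342

0.109103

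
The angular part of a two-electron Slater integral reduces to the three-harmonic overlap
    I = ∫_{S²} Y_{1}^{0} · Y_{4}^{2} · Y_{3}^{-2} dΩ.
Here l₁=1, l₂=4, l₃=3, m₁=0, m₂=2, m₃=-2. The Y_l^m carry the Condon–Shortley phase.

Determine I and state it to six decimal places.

0.213244

Rules hold: Σm=0, L=8 even, 3≤3≤5.
N = 3·9·7 = 189
Δ = 2!·0!·6!/9! = 1/252
Racah Σ t=1..1: t=1:−1/36 = -1/36
⇒ 3j(1 4 3; 0 0 0)² = 4/63, sgn +1
Racah Σ t=1..1: t=1:−1/120 = -1/120
⇒ 3j(1 4 3; 0 2 -2)² = 1/21, sgn +1
4πI² = N·(3j₀)²·(3jₘ)² = 4/7
I = +1·√(0.571429/4π) = 0.21324362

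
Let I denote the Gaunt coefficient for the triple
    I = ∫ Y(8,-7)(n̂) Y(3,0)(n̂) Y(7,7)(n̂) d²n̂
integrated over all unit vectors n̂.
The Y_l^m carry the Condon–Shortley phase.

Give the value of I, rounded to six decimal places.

0.200072

Rules hold: Σm=0, L=18 even, 5≤7≤11.
N = 17·7·15 = 1785
Δ = 4!·12!·2!/19! = 1/5290740
Racah Σ t=1..3: t=1:−1/7257600 t=2:+1/2073600 t=3:−1/7257600 = 1/4838400
⇒ 3j(8 3 7; 0 0 0)² = 252/20995, sgn -1
Racah Σ t=3..3: t=3:−1/5748019200 = -1/5748019200
⇒ 3j(8 3 7; -7 0 7)² = 91/3876, sgn -1
4πI² = N·(3j₀)²·(3jₘ)² = 3087/6137
I = +1·√(0.503015/4π) = 0.20007154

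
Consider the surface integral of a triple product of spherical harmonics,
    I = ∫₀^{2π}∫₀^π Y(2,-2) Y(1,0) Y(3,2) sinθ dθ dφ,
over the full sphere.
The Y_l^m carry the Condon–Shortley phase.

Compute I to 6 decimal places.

0.184674

m-sum 0 ✓  L=6 even ✓  1≤3≤3 ✓
Π(2lᵢ+1) = 5×3×7 = 105
triangle coeff Δ(2,1,3) = 1/105
Σ_t [0,0]: t=0:+1/4 = 1/4
(3j)²=3/35 [(2 1 3; 0 0 0)], sign=-1
Σ_t [0,0]: t=0:+1/24 = 1/24
(3j)²=1/21 [(2 1 3; -2 0 2)], sign=-1
⇒ 4πI² = 3/7
I = (+1)√(3/7/(4π)) = 0.18467439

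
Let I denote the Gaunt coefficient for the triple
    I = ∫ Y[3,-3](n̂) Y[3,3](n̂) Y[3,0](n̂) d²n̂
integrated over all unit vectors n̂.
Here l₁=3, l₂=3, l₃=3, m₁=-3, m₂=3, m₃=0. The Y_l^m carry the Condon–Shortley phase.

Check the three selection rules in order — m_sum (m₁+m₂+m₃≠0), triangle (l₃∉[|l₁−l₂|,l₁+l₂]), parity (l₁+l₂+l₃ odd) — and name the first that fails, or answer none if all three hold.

parity

m₁+m₂+m₃ = -3 + 3 + 0 = 0  ✓
triangle: |3−3|=0 ≤ l₃=3 ≤ 3+3=6  ✓
parity: l₁+l₂+l₃ = 9 is odd  ✗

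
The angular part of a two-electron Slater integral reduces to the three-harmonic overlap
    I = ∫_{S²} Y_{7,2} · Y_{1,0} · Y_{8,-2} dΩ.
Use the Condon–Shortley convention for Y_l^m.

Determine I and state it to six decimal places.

m-sum 0 ✓  L=16 even ✓  6≤8≤8 ✓
Π(2lᵢ+1) = 15×3×17 = 765
triangle coeff Δ(7,1,8) = 1/2040
Σ_t [0,0]: t=0:+1/25401600 = 1/25401600
(3j)²=8/255 [(7 1 8; 0 0 0)], sign=+1
Σ_t [0,0]: t=0:+1/43545600 = 1/43545600
(3j)²=1/34 [(7 1 8; 2 0 -2)], sign=+1
⇒ 4πI² = 12/17
I = (+1)√(12/17/(4π)) = 0.23700703

0.237007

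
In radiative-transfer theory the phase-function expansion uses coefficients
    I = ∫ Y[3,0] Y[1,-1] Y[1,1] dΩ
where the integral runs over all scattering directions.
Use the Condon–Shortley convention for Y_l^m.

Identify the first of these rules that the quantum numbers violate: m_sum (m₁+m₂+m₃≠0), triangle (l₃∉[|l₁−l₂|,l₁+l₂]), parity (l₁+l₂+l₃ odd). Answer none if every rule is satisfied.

m₁+m₂+m₃ = 0 − 1 + 1 = 0  ✓
triangle: |3−1|=2 ≤ l₃=1 ≤ 3+1=4  ✗
parity: l₁+l₂+l₃ = 5 is odd

triangle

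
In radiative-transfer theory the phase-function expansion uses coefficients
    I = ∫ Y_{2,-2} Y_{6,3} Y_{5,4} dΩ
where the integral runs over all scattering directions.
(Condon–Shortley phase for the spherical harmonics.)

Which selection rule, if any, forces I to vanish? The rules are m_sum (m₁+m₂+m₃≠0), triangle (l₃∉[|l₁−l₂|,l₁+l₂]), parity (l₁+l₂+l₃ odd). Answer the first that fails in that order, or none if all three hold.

m_sum

m₁+m₂+m₃ = -2 + 3 + 4 = 5  ✗
triangle: |2−6|=4 ≤ l₃=5 ≤ 2+6=8
parity: l₁+l₂+l₃ = 13 is odd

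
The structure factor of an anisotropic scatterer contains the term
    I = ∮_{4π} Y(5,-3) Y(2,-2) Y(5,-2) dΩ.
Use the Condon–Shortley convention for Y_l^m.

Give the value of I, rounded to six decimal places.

0.000000

Σmᵢ = -7 ≠ 0, so the φ-integral vanishes; I = 0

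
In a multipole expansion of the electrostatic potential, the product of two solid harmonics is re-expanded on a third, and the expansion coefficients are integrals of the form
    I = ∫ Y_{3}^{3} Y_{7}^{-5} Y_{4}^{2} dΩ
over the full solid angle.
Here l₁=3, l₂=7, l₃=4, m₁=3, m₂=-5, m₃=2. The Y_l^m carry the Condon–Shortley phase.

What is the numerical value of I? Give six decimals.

Checks pass: Σm=0; 14 even; l₃=4∈[4,10].
(2·3+1)(2·7+1)(2·4+1) = 945
Δ: 6! 0! 8! / 15! → 1/45045
sum: t=3:−1/20736 = -1/20736
3j²(3 7 4; 0 0 0) = Δ·Π!·Σ² = 35/1287  (sign -1)
sum: t=0:+1/1036800 = 1/1036800
3j²(3 7 4; 3 -5 2) = Δ·Π!·Σ² = 4/195  (sign +1)
combine: 4πI² = 945·35/1287·4/195 = 980/1859
take √, sign -1: I = -0.20481814

-0.204818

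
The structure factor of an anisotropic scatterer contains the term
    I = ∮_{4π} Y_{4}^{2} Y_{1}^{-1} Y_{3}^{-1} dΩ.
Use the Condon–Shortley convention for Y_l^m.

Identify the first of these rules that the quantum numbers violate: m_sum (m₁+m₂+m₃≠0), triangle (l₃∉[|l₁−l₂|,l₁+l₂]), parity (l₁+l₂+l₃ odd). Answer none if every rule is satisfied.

Σmᵢ = 0  ✓
l₃∈[|l₁−l₂|,l₁+l₂]=[3,5], have l₃=3  ✓
Σlᵢ = 8 ⇒ even  ✓

none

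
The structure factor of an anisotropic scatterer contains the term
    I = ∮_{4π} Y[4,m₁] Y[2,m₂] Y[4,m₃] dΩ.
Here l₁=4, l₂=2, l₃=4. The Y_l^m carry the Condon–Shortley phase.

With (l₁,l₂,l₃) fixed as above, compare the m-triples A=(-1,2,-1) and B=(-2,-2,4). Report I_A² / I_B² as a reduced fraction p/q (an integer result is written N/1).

25/7

l's match ⇒ only the (l;m) 3-j factors differ between A and B.
A: triangle coeff Δ(4,2,4) = 1/13860; Σ_t [2,2]: t=2:+1/144 = 1/144; (3j)²=10/231 [(4 2 4; -1 2 -1)], sign=-1
B: triangle coeff Δ(4,2,4) = 1/13860; Σ_t [0,0]: t=0:+1/2880 = 1/2880; (3j)²=2/165 [(4 2 4; -2 -2 4)], sign=+1
I_A²/I_B² = (10/231)/(2/165) = 25/7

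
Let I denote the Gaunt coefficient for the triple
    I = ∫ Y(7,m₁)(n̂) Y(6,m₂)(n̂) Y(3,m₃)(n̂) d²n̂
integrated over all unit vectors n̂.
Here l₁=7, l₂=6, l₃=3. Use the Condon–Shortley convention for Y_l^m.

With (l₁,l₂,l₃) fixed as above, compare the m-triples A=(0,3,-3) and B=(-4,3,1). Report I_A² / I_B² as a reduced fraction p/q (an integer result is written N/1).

l's match ⇒ only the (l;m) 3-j factors differ between A and B.
A: triangle coeff Δ(7,6,3) = 1/2042040; Σ_t [7,7]: t=7:−1/1451520 = -1/1451520; (3j)²=45/4862 [(7 6 3; 0 3 -3)], sign=-1
B: triangle coeff Δ(7,6,3) = 1/2042040; Σ_t [7,9]: t=7:−1/1451520 t=8:+1/483840 t=9:−1/2903040 = 1/967680; (3j)²=81/6188 [(7 6 3; -4 3 1)], sign=+1
I_A²/I_B² = (45/4862)/(81/6188) = 70/99

70/99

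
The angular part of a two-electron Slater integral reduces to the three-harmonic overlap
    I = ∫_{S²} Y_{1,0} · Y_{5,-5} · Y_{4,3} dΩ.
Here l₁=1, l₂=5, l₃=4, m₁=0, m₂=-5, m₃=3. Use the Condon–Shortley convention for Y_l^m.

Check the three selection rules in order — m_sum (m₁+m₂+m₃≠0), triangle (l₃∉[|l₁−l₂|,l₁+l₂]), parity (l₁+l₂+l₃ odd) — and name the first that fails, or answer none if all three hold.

azimuthal sum: 0 − 5 + 3 = -2  ✗
4 ≤ 4 ≤ 6 (triangle on l)
L = 1 + 5 + 4 = 10 (even)

m_sum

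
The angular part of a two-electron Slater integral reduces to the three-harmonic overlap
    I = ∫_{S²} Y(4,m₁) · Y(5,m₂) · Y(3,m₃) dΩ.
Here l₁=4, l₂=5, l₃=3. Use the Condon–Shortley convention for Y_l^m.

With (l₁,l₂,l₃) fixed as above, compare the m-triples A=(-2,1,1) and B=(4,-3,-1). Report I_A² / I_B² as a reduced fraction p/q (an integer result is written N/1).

1849/4704

Shared (l₁,l₂,l₃)=(4,5,3): N and (l;000)² cancel in I_A²/I_B².
A: Δ = 6!·2!·4!/13! = 1/180180; Racah Σ t=4..6: t=4:+1/384 t=5:−1/720 t=6:+1/34560 = 43/34560; ⇒ 3j(4 5 3; -2 1 1)² = 1849/180180, sgn +1
B: Δ = 6!·2!·4!/13! = 1/180180; Racah Σ t=0..0: t=0:+1/5760 = 1/5760; ⇒ 3j(4 5 3; 4 -3 -1)² = 56/2145, sgn +1
I_A²/I_B² = (1849/180180)/(56/2145) = 1849/4704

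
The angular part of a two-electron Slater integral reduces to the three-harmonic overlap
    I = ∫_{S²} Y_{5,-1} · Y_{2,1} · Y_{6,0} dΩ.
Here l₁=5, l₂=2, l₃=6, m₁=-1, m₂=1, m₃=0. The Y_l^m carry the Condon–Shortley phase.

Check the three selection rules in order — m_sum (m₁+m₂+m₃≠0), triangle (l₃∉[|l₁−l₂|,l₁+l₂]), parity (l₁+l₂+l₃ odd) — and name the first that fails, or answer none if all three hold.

parity

m₁+m₂+m₃ = -1 + 1 + 0 = 0  ✓
triangle: |5−2|=3 ≤ l₃=6 ≤ 5+2=7  ✓
parity: l₁+l₂+l₃ = 13 is odd  ✗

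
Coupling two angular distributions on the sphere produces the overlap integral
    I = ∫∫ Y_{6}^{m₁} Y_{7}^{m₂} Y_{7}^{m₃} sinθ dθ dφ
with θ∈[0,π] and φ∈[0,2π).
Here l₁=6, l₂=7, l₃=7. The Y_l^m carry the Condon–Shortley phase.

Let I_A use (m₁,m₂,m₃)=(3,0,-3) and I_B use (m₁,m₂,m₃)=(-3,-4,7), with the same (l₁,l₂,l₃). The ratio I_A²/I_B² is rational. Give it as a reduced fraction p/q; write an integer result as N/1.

2048/4719

Same 6,7,7: normalisation and zero-m 3j drop out of the ratio.
A: Δ: 6! 6! 8! / 21! → 1/2444321880; sum: t=0:+1/130636800 t=1:−1/8294400 t=2:+1/4147200 t=3:−1/14929920 = 1/16329600; 3j²(6 7 7; 3 0 -3) = Δ·Π!·Σ² = 1024/138567  (sign +1)
B: Δ: 6! 6! 8! / 21! → 1/2444321880; sum: t=3:−1/1045094400 = -1/1045094400; 3j²(6 7 7; -3 -4 7) = Δ·Π!·Σ² = 11/646  (sign -1)
I_A²/I_B² = (1024/138567)/(11/646) = 2048/4719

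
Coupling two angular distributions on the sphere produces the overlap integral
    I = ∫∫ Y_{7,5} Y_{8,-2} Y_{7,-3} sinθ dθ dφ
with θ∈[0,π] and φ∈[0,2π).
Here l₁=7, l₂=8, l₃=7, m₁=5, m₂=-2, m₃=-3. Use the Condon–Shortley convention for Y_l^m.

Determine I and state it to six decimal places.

Checks pass: Σm=0; 22 even; l₃=7∈[1,15].
(2·7+1)(2·8+1)(2·7+1) = 3825
Δ: 8! 6! 8! / 23! → 1/22086194130
sum: t=1:−1/18289152000 t=2:+1/248832000 t=3:−1/24883200 t=4:+1/11943936 t=5:−1/24883200 t=6:+1/248832000 t=7:−1/18289152000 = 11/975421440
3j²(7 8 7; 0 0 0) = Δ·Π!·Σ² = 1750/289731  (sign -1)
sum: t=0:+1/2786918400 t=1:−1/435456000 t=2:+1/597196800 = -11/41803776000
3j²(7 8 7; 5 -2 -3) = Δ·Π!·Σ² = 66/96577  (sign -1)
combine: 4πI² = 3825·1750/289731·66/96577 = 8662500/548653937
take √, sign +1: I = 0.03544602

0.035446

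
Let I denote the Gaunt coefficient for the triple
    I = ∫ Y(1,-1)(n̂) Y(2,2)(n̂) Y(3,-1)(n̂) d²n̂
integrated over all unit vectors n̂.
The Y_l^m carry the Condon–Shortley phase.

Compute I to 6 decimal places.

Checks pass: Σm=0; 6 even; l₃=3∈[1,3].
(2·1+1)(2·2+1)(2·3+1) = 105
Δ: 0! 2! 4! / 7! → 1/105
sum: t=0:+1/4 = 1/4
3j²(1 2 3; 0 0 0) = Δ·Π!·Σ² = 3/35  (sign -1)
sum: t=0:+1/48 = 1/48
3j²(1 2 3; -1 2 -1) = Δ·Π!·Σ² = 1/105  (sign +1)
combine: 4πI² = 105·3/35·1/105 = 3/35
take √, sign -1: I = -0.08258890

-0.082589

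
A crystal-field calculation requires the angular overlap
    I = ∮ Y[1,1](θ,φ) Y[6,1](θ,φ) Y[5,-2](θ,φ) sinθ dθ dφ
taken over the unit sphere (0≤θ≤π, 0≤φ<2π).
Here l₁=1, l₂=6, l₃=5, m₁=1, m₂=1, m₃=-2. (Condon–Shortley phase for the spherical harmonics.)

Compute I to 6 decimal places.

Checks pass: Σm=0; 12 even; l₃=5∈[5,7].
(2·1+1)(2·6+1)(2·5+1) = 429
Δ: 2! 0! 10! / 13! → 1/858
sum: t=1:−1/14400 = -1/14400
3j²(1 6 5; 0 0 0) = Δ·Π!·Σ² = 6/143  (sign +1)
sum: t=0:+1/60480 = 1/60480
3j²(1 6 5; 1 1 -2) = Δ·Π!·Σ² = 5/429  (sign -1)
combine: 4πI² = 429·6/143·5/429 = 30/143
take √, sign -1: I = -0.12920749

-0.129207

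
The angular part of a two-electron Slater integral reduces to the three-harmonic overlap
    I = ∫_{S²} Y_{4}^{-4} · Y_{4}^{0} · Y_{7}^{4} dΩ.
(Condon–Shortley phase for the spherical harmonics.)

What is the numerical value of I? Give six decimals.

0.000000

l₁+l₂+l₃=15 is odd: 3j(l;000)=0 ⇒ I=0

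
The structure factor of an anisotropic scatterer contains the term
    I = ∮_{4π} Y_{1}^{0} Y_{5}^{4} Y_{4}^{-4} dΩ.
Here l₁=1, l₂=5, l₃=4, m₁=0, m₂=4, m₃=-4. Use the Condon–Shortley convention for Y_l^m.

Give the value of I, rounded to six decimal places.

Checks pass: Σm=0; 10 even; l₃=4∈[4,6].
(2·1+1)(2·5+1)(2·4+1) = 297
Δ: 2! 0! 8! / 11! → 1/495
sum: t=1:−1/576 = -1/576
3j²(1 5 4; 0 0 0) = Δ·Π!·Σ² = 5/99  (sign -1)
sum: t=1:−1/40320 = -1/40320
3j²(1 5 4; 0 4 -4) = Δ·Π!·Σ² = 1/55  (sign -1)
combine: 4πI² = 297·5/99·1/55 = 3/11
take √, sign +1: I = 0.14731920

0.147319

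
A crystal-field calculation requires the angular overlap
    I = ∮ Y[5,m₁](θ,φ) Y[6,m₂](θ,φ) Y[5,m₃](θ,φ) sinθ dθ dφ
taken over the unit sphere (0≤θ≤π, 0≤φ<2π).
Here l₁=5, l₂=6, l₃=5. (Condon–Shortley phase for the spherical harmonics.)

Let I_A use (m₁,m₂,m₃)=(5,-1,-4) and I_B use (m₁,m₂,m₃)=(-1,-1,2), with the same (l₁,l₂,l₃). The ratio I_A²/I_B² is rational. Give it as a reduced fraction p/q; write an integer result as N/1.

Same 5,6,5: normalisation and zero-m 3j drop out of the ratio.
A: Δ: 6! 4! 6! / 17! → 1/28588560; sum: t=0:+1/2073600 = 1/2073600; 3j²(5 6 5; 5 -1 -4) = Δ·Π!·Σ² = 63/9724  (sign -1)
B: Δ: 6! 4! 6! / 17! → 1/28588560; sum: t=2:+1/41472 t=3:−1/10368 t=4:+1/23040 t=5:−1/518400 = -1/32400; 3j²(5 6 5; -1 -1 2) = Δ·Π!·Σ² = 128/12155  (sign +1)
I_A²/I_B² = (63/9724)/(128/12155) = 315/512

315/512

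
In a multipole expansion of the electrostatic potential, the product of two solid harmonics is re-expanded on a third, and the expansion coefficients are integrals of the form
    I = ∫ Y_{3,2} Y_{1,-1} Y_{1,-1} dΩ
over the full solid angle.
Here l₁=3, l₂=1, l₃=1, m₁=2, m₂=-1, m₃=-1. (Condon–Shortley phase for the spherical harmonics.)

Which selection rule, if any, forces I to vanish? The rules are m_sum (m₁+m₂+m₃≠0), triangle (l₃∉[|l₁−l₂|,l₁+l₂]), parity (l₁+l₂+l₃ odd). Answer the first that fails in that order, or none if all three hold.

triangle

m₁+m₂+m₃ = 2 − 1 − 1 = 0  ✓
triangle: |3−1|=2 ≤ l₃=1 ≤ 3+1=4  ✗
parity: l₁+l₂+l₃ = 5 is odd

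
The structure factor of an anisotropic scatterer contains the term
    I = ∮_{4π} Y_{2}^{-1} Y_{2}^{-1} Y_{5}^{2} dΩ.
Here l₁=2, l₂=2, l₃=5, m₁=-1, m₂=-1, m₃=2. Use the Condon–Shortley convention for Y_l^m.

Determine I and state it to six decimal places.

0.000000

l₃=5 ∉ [0,4] — triangle fails ⇒ I = 0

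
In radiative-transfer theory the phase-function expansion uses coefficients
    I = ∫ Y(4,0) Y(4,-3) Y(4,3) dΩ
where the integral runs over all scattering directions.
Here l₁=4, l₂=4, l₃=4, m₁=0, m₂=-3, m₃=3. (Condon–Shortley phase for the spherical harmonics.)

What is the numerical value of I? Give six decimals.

0.159788

Rules hold: Σm=0, L=12 even, 0≤4≤8.
N = 9·9·9 = 729
Δ = 4!·4!·4!/13! = 1/450450
Racah Σ t=0..4: t=0:+1/13824 t=1:−1/216 t=2:+1/64 t=3:−1/216 t=4:+1/13824 = 5/768
⇒ 3j(4 4 4; 0 0 0)² = 18/1001, sgn +1
Racah Σ t=0..1: t=0:+1/3456 t=1:−1/864 = -1/1152
⇒ 3j(4 4 4; 0 -3 3)² = 7/286, sgn +1
4πI² = N·(3j₀)²·(3jₘ)² = 6561/20449
I = +1·√(0.320847/4π) = 0.15978796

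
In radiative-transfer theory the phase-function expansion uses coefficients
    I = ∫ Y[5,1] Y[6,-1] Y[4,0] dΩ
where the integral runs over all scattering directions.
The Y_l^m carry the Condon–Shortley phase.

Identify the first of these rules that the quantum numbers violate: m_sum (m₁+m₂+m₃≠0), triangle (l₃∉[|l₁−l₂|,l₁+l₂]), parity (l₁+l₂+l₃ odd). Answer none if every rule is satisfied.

Σmᵢ = 0  ✓
l₃∈[|l₁−l₂|,l₁+l₂]=[1,11], have l₃=4  ✓
Σlᵢ = 15 ⇒ odd  ✗

parity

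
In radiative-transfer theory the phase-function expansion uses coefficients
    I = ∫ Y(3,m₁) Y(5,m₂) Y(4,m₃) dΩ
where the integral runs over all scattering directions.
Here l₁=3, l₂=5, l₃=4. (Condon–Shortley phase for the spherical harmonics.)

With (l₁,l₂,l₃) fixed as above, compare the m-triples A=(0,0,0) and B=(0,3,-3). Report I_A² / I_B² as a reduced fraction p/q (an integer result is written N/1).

100/49

Same 3,5,4: normalisation and zero-m 3j drop out of the ratio.
A: Δ: 4! 2! 6! / 13! → 1/180180; sum: t=1:−1/576 t=2:+1/144 t=3:−1/576 = 1/288; 3j²(3 5 4; 0 0 0) = Δ·Π!·Σ² = 20/1001  (sign +1)
B: Δ: 4! 2! 6! / 13! → 1/180180; sum: t=2:+1/2880 t=3:−1/1440 = -1/2880; 3j²(3 5 4; 0 3 -3) = Δ·Π!·Σ² = 7/715  (sign +1)
I_A²/I_B² = (20/1001)/(7/715) = 100/49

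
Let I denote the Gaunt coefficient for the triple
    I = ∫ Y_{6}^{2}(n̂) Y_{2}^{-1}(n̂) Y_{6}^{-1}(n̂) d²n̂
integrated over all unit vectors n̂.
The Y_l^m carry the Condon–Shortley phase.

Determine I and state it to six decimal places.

m-sum 0 ✓  L=14 even ✓  4≤6≤8 ✓
Π(2lᵢ+1) = 13×5×13 = 845
triangle coeff Δ(6,2,6) = 1/90090
Σ_t [0,2]: t=0:+1/69120 t=1:−1/14400 t=2:+1/69120 = -7/172800
(3j)²=14/715 [(6 2 6; 0 0 0)], sign=-1
Σ_t [0,1]: t=0:+1/34560 t=1:−1/60480 = 1/80640
(3j)²=6/1001 [(6 2 6; 2 -1 -1)], sign=-1
⇒ 4πI² = 12/121
I = (+1)√(12/121/(4π)) = 0.08883682

0.088837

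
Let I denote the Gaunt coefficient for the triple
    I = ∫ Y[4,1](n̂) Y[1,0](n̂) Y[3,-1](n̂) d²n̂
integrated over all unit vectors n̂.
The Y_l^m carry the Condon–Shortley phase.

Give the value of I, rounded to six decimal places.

-0.238414

Rules hold: Σm=0, L=8 even, 3≤3≤5.
N = 9·3·7 = 189
Δ = 2!·6!·0!/9! = 1/252
Racah Σ t=1..1: t=1:−1/36 = -1/36
⇒ 3j(4 1 3; 0 0 0)² = 4/63, sgn +1
Racah Σ t=1..1: t=1:−1/48 = -1/48
⇒ 3j(4 1 3; 1 0 -1)² = 5/84, sgn -1
4πI² = N·(3j₀)²·(3jₘ)² = 5/7
I = -1·√(0.714286/4π) = -0.23841361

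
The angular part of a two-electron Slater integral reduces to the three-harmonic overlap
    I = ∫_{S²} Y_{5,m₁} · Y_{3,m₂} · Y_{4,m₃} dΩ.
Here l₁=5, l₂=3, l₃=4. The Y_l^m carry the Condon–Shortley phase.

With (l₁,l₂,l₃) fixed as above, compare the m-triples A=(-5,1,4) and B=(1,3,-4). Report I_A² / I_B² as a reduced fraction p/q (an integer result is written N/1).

14/1

Same 5,3,4: normalisation and zero-m 3j drop out of the ratio.
A: Δ: 4! 6! 2! / 13! → 1/180180; sum: t=4:+1/34560 = 1/34560; 3j²(5 3 4; -5 1 4) = Δ·Π!·Σ² = 14/429  (sign +1)
B: Δ: 4! 6! 2! / 13! → 1/180180; sum: t=4:+1/34560 = 1/34560; 3j²(5 3 4; 1 3 -4) = Δ·Π!·Σ² = 1/429  (sign +1)
I_A²/I_B² = (14/429)/(1/429) = 14/1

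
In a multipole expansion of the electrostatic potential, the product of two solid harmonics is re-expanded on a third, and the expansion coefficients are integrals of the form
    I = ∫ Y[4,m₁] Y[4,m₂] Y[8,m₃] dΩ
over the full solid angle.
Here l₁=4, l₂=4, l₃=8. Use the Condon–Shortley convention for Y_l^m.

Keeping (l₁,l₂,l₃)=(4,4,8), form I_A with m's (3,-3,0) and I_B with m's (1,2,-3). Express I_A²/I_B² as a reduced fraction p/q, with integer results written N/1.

Shared (l₁,l₂,l₃)=(4,4,8): N and (l;000)² cancel in I_A²/I_B².
A: Δ = 0!·8!·8!/17! = 1/218790; Racah Σ t=0..0: t=0:+1/25401600 = 1/25401600; ⇒ 3j(4 4 8; 3 -3 0)² = 32/109395, sgn +1
B: Δ = 0!·8!·8!/17! = 1/218790; Racah Σ t=0..0: t=0:+1/1036800 = 1/1036800; ⇒ 3j(4 4 8; 1 2 -3)² = 14/663, sgn -1
I_A²/I_B² = (32/109395)/(14/663) = 16/1155

16/1155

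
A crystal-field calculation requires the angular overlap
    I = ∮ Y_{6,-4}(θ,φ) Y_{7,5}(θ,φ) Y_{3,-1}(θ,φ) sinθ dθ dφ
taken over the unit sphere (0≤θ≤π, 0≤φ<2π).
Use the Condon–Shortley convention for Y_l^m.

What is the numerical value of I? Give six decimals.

Rules hold: Σm=0, L=16 even, 1≤3≤13.
N = 13·15·7 = 1365
Δ = 10!·2!·4!/17! = 1/2042040
Racah Σ t=4..6: t=4:+1/207360 t=5:−1/57600 t=6:+1/207360 = -1/129600
⇒ 3j(6 7 3; 0 0 0)² = 168/12155, sgn +1
Racah Σ t=8..10: t=8:+1/3870720 t=9:−1/2177280 t=10:+1/29030400 = -29/174182400
⇒ 3j(6 7 3; -4 5 -1)² = 841/185640, sgn -1
4πI² = N·(3j₀)²·(3jₘ)² = 17661/206635
I = -1·√(0.0854695/4π) = -0.08247091

-0.082471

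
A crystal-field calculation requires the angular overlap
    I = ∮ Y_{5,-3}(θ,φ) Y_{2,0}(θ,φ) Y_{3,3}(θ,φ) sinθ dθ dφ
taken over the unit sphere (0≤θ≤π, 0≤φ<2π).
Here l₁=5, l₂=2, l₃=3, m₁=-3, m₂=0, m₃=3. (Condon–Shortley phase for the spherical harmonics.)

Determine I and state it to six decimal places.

Rules hold: Σm=0, L=10 even, 3≤3≤7.
N = 11·5·7 = 385
Δ = 4!·6!·0!/11! = 1/2310
Racah Σ t=2..2: t=2:+1/144 = 1/144
⇒ 3j(5 2 3; 0 0 0)² = 10/231, sgn -1
Racah Σ t=2..2: t=2:+1/2880 = 1/2880
⇒ 3j(5 2 3; -3 0 3)² = 2/165, sgn +1
4πI² = N·(3j₀)²·(3jₘ)² = 20/99
I = -1·√(0.20202/4π) = -0.12679218

-0.126792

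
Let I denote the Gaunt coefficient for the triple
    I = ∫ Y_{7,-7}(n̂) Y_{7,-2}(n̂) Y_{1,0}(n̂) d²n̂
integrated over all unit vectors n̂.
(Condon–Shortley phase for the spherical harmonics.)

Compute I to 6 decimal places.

0.000000

m-sum = -7 − 2 + 0 = -9 ≠ 0 ⇒ I = 0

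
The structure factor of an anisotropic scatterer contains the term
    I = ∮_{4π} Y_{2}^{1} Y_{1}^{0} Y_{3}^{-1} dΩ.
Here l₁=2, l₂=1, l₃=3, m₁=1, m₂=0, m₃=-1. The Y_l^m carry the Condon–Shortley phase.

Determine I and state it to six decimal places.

m-sum 0 ✓  L=6 even ✓  1≤3≤3 ✓
Π(2lᵢ+1) = 5×3×7 = 105
triangle coeff Δ(2,1,3) = 1/105
Σ_t [0,0]: t=0:+1/4 = 1/4
(3j)²=3/35 [(2 1 3; 0 0 0)], sign=-1
Σ_t [0,0]: t=0:+1/6 = 1/6
(3j)²=8/105 [(2 1 3; 1 0 -1)], sign=+1
⇒ 4πI² = 24/35
I = (-1)√(24/35/(4π)) = -0.23359668

-0.233597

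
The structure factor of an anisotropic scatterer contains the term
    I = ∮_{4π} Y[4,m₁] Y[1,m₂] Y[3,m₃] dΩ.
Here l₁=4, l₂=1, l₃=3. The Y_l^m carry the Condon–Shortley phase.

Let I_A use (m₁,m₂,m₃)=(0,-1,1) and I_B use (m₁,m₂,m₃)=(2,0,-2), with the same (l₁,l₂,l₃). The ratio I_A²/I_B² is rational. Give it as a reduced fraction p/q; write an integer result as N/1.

l's match ⇒ only the (l;m) 3-j factors differ between A and B.
A: triangle coeff Δ(4,1,3) = 1/252; Σ_t [0,0]: t=0:+1/96 = 1/96; (3j)²=1/42 [(4 1 3; 0 -1 1)], sign=+1
B: triangle coeff Δ(4,1,3) = 1/252; Σ_t [1,1]: t=1:−1/120 = -1/120; (3j)²=1/21 [(4 1 3; 2 0 -2)], sign=+1
I_A²/I_B² = (1/42)/(1/21) = 1/2

1/2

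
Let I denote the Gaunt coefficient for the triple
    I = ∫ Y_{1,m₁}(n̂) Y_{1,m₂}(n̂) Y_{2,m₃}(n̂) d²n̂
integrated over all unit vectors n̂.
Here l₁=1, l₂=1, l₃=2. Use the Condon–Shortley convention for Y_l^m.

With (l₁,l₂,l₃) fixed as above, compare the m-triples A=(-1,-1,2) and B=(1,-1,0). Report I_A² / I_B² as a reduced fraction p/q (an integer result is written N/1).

Shared (l₁,l₂,l₃)=(1,1,2): N and (l;000)² cancel in I_A²/I_B².
A: Δ = 0!·2!·2!/5! = 1/30; Racah Σ t=0..0: t=0:+1/4 = 1/4; ⇒ 3j(1 1 2; -1 -1 2)² = 1/5, sgn +1
B: Δ = 0!·2!·2!/5! = 1/30; Racah Σ t=0..0: t=0:+1/4 = 1/4; ⇒ 3j(1 1 2; 1 -1 0)² = 1/30, sgn +1
I_A²/I_B² = (1/5)/(1/30) = 6/1

6/1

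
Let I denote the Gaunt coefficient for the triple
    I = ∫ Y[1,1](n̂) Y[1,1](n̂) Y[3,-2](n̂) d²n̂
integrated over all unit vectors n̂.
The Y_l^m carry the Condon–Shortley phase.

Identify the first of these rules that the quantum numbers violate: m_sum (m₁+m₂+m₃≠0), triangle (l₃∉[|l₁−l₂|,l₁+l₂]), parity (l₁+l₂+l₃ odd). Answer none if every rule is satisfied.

triangle

azimuthal sum: 1 + 1 − 2 = 0  ✓
0 ≤ 3 ≤ 2 (triangle on l)  ✗
L = 1 + 1 + 3 = 5 (odd)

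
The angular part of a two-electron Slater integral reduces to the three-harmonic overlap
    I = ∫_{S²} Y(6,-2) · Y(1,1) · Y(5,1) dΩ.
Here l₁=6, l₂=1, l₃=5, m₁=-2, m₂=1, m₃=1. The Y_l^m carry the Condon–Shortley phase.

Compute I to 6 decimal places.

m-sum 0 ✓  L=12 even ✓  5≤5≤7 ✓
Π(2lᵢ+1) = 13×3×11 = 429
triangle coeff Δ(6,1,5) = 1/858
Σ_t [1,1]: t=1:−1/14400 = -1/14400
(3j)²=6/143 [(6 1 5; 0 0 0)], sign=+1
Σ_t [2,2]: t=2:+1/34560 = 1/34560
(3j)²=14/429 [(6 1 5; -2 1 1)], sign=+1
⇒ 4πI² = 84/143
I = (+1)√(84/143/(4π)) = 0.21620548

0.216205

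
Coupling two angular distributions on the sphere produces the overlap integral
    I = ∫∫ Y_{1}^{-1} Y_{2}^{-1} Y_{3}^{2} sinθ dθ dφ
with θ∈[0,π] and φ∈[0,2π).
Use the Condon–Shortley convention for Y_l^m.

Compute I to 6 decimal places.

0.261169

Rules hold: Σm=0, L=6 even, 1≤3≤3.
N = 3·5·7 = 105
Δ = 0!·2!·4!/7! = 1/105
Racah Σ t=0..0: t=0:+1/4 = 1/4
⇒ 3j(1 2 3; 0 0 0)² = 3/35, sgn -1
Racah Σ t=0..0: t=0:+1/12 = 1/12
⇒ 3j(1 2 3; -1 -1 2)² = 2/21, sgn -1
4πI² = N·(3j₀)²·(3jₘ)² = 6/7
I = +1·√(0.857143/4π) = 0.26116903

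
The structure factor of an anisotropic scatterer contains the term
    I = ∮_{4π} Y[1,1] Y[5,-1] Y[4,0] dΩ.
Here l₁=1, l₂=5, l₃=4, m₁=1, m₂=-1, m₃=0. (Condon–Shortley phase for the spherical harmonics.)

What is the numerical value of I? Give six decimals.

Rules hold: Σm=0, L=10 even, 4≤4≤6.
N = 3·11·9 = 297
Δ = 2!·0!·8!/11! = 1/495
Racah Σ t=1..1: t=1:−1/576 = -1/576
⇒ 3j(1 5 4; 0 0 0)² = 5/99, sgn -1
Racah Σ t=0..0: t=0:+1/1152 = 1/1152
⇒ 3j(1 5 4; 1 -1 0)² = 1/33, sgn +1
4πI² = N·(3j₀)²·(3jₘ)² = 5/11
I = -1·√(0.454545/4π) = -0.19018827

-0.190188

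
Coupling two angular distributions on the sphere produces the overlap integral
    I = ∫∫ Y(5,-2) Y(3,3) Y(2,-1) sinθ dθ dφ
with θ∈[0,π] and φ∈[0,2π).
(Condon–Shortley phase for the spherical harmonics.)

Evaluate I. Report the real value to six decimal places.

0.063396

Rules hold: Σm=0, L=10 even, 2≤2≤8.
N = 11·7·5 = 385
Δ = 6!·4!·0!/11! = 1/2310
Racah Σ t=3..3: t=3:−1/144 = -1/144
⇒ 3j(5 3 2; 0 0 0)² = 10/231, sgn -1
Racah Σ t=6..6: t=6:+1/4320 = 1/4320
⇒ 3j(5 3 2; -2 3 -1)² = 1/330, sgn -1
4πI² = N·(3j₀)²·(3jₘ)² = 5/99
I = +1·√(0.0505051/4π) = 0.06339609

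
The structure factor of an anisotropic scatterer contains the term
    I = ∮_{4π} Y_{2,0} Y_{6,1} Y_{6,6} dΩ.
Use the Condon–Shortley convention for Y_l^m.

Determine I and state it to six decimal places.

0 + 1 + 6 = 7 ≠ 0: azimuthal integral kills it; I = 0

0.000000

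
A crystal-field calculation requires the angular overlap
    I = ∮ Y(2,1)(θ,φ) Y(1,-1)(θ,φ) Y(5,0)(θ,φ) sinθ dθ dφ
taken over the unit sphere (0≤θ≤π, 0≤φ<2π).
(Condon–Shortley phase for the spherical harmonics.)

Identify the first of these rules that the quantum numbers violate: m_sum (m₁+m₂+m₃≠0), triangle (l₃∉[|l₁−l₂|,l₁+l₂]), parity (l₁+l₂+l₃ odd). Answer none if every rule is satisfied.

triangle

Σmᵢ = 0  ✓
l₃∈[|l₁−l₂|,l₁+l₂]=[1,3], have l₃=5  ✗
Σlᵢ = 8 ⇒ even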